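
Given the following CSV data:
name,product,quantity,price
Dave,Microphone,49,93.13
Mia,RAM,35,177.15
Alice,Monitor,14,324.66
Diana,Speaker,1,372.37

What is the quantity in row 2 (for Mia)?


Row 2: Mia
Column 'quantity' = 35

ANSWER: 35


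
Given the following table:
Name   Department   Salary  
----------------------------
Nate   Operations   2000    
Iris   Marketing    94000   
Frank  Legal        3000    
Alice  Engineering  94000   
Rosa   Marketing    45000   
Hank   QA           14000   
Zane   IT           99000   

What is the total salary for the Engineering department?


Engineering department members:
  Alice: 94000
Total = 94000 = 94000

ANSWER: 94000


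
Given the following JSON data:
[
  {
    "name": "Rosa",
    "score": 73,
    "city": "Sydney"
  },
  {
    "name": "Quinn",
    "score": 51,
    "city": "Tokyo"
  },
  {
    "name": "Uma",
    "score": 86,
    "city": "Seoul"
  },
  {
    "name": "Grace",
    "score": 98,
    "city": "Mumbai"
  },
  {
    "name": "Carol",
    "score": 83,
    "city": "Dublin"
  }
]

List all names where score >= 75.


Filtering records where score >= 75:
  Rosa (score=73) -> no
  Quinn (score=51) -> no
  Uma (score=86) -> YES
  Grace (score=98) -> YES
  Carol (score=83) -> YES


ANSWER: Uma, Grace, Carol


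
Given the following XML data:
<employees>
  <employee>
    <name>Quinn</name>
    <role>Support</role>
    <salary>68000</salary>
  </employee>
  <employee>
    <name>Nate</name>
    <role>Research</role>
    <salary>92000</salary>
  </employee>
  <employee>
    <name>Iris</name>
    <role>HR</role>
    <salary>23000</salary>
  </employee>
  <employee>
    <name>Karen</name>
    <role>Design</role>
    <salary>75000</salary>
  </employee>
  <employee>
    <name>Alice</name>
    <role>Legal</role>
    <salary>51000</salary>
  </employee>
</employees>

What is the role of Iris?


Searching for <employee> with <name>Iris</name>
Found at position 3
<role>HR</role>

ANSWER: HR


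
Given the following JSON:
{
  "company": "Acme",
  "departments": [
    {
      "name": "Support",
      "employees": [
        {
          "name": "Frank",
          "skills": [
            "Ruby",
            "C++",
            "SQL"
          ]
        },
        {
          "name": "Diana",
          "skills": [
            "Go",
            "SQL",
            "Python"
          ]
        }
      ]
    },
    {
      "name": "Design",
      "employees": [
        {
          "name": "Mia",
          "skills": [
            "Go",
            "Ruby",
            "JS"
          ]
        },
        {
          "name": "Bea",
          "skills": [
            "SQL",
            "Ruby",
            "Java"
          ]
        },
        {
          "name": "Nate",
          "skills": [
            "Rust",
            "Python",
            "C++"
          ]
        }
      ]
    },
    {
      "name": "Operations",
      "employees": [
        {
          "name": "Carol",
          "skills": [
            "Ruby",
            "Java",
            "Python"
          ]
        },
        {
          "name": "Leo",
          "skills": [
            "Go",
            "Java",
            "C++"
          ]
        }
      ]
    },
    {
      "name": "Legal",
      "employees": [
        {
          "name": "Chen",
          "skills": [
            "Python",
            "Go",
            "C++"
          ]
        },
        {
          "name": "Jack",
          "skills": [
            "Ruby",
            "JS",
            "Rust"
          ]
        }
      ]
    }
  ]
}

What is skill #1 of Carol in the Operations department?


Path: departments[2].employees[0].skills[0]
Value: Ruby

ANSWER: Ruby


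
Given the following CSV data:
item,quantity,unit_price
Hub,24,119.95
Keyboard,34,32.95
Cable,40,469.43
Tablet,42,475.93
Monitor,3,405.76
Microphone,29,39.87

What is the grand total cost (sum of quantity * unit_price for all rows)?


Computing row totals:
  Hub: 24 * 119.95 = 2878.8
  Keyboard: 34 * 32.95 = 1120.3
  Cable: 40 * 469.43 = 18777.2
  Tablet: 42 * 475.93 = 19989.06
  Monitor: 3 * 405.76 = 1217.28
  Microphone: 29 * 39.87 = 1156.23
Grand total = 2878.8 + 1120.3 + 18777.2 + 19989.06 + 1217.28 + 1156.23 = 45138.87

ANSWER: 45138.87


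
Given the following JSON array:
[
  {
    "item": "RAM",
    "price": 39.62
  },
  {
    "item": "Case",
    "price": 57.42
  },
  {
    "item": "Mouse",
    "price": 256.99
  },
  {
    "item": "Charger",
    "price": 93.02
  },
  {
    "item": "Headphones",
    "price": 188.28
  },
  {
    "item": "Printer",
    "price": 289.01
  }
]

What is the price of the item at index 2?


Array index 2 -> Mouse
price = 256.99

ANSWER: 256.99


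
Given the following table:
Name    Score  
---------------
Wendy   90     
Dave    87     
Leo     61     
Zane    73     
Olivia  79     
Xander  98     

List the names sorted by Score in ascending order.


Sorting by Score (ascending):
  Leo: 61
  Zane: 73
  Olivia: 79
  Dave: 87
  Wendy: 90
  Xander: 98


ANSWER: Leo, Zane, Olivia, Dave, Wendy, Xander


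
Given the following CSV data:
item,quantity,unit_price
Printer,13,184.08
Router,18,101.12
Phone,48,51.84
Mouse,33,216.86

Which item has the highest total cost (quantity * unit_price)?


Computing row totals:
  Printer: 2393.04
  Router: 1820.16
  Phone: 2488.32
  Mouse: 7156.38
Maximum: Mouse (7156.38)

ANSWER: Mouse


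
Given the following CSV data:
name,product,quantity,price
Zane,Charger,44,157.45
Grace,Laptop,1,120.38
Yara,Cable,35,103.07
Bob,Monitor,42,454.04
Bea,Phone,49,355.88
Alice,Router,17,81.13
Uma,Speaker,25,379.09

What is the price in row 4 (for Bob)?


Row 4: Bob
Column 'price' = 454.04

ANSWER: 454.04


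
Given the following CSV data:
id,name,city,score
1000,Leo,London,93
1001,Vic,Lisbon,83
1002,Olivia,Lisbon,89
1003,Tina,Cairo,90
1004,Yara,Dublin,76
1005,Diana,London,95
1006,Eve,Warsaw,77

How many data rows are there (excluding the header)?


Counting rows (excluding header):
Header: id,name,city,score
Data rows: 7

ANSWER: 7


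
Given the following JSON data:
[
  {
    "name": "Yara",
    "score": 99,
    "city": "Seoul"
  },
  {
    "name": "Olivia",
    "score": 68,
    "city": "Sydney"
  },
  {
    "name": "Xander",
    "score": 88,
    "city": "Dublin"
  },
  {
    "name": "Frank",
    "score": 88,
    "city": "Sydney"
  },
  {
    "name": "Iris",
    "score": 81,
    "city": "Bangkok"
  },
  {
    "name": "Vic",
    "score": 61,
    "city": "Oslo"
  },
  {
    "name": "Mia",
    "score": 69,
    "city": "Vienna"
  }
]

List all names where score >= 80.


Filtering records where score >= 80:
  Yara (score=99) -> YES
  Olivia (score=68) -> no
  Xander (score=88) -> YES
  Frank (score=88) -> YES
  Iris (score=81) -> YES
  Vic (score=61) -> no
  Mia (score=69) -> no


ANSWER: Yara, Xander, Frank, Iris


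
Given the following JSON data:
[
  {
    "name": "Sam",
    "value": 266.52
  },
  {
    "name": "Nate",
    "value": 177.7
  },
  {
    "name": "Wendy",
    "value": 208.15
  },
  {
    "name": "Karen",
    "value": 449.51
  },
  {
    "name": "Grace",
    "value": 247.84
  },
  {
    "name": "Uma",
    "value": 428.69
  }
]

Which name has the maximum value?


Comparing values:
  Sam: 266.52
  Nate: 177.7
  Wendy: 208.15
  Karen: 449.51
  Grace: 247.84
  Uma: 428.69
Maximum: Karen (449.51)

ANSWER: Karen


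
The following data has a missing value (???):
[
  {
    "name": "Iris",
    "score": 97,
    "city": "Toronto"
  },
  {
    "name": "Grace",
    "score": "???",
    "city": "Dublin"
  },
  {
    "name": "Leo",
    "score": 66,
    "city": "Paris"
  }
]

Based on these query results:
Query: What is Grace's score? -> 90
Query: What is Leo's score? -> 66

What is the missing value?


The missing value is Grace's score
From query: Grace's score = 90

ANSWER: 90


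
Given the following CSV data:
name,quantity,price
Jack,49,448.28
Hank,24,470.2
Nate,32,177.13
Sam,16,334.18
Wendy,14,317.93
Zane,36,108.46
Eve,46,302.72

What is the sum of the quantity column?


Values in 'quantity' column:
  Row 1: 49
  Row 2: 24
  Row 3: 32
  Row 4: 16
  Row 5: 14
  Row 6: 36
  Row 7: 46
Sum = 49 + 24 + 32 + 16 + 14 + 36 + 46 = 217

ANSWER: 217


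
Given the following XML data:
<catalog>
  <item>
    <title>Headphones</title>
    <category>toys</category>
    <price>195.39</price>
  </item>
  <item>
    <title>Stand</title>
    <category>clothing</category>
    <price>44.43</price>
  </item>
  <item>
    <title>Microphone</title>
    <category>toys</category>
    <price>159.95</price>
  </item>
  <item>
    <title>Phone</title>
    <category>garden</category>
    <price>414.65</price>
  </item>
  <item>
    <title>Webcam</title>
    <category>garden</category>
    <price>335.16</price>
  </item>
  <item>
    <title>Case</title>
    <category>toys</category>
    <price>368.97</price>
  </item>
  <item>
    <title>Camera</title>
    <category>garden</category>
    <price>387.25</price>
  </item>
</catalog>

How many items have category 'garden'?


Scanning <item> elements for <category>garden</category>:
  Item 4: Phone -> MATCH
  Item 5: Webcam -> MATCH
  Item 7: Camera -> MATCH
Count: 3

ANSWER: 3


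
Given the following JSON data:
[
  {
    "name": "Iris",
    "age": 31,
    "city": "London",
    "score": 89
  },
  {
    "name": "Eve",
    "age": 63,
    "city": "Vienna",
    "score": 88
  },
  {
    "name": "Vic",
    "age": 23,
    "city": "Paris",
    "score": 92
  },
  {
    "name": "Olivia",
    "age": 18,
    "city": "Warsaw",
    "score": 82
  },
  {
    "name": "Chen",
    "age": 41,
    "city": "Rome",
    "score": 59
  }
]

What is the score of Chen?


Looking up record where name = Chen
Record index: 4
Field 'score' = 59

ANSWER: 59


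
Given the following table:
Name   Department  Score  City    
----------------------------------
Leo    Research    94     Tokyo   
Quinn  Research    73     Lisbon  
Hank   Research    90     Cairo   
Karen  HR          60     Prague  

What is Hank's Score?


Row 3: Hank
Score = 90

ANSWER: 90


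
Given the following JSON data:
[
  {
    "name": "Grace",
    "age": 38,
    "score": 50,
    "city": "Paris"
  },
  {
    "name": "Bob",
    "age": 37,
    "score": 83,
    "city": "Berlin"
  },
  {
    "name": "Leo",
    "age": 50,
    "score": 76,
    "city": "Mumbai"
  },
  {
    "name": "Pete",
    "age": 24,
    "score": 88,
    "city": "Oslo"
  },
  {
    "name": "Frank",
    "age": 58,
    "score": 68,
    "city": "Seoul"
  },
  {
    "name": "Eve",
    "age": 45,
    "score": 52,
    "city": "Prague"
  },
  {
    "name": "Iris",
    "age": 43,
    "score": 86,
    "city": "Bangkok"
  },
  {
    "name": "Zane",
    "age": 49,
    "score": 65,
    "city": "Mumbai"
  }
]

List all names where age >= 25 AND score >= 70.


Checking both conditions:
  Grace (age=38, score=50) -> no
  Bob (age=37, score=83) -> YES
  Leo (age=50, score=76) -> YES
  Pete (age=24, score=88) -> no
  Frank (age=58, score=68) -> no
  Eve (age=45, score=52) -> no
  Iris (age=43, score=86) -> YES
  Zane (age=49, score=65) -> no


ANSWER: Bob, Leo, Iris


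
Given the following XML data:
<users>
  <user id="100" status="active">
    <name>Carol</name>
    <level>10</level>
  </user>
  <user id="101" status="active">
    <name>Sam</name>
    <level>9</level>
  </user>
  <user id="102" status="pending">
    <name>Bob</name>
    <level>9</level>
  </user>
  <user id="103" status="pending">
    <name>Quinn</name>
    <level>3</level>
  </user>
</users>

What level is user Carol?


Finding user: Carol
<level>10</level>

ANSWER: 10


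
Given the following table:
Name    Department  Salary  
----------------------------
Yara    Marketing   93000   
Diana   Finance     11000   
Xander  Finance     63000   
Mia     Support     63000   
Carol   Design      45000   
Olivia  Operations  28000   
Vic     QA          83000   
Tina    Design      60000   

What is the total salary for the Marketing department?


Marketing department members:
  Yara: 93000
Total = 93000 = 93000

ANSWER: 93000


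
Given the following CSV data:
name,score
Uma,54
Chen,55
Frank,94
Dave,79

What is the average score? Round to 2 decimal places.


Scores: 54, 55, 94, 79
Sum = 282
Count = 4
Average = 282 / 4 = 70.50

ANSWER: 70.50


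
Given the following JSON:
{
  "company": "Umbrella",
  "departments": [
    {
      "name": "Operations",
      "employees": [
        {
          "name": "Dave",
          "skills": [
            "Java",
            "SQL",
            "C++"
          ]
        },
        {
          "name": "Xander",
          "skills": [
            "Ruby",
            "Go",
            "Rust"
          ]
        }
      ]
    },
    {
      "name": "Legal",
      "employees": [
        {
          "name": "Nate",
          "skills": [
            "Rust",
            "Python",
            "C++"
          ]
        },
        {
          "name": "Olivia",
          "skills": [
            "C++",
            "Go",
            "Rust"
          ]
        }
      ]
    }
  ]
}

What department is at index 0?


Path: departments[0].name
Value: Operations

ANSWER: Operations


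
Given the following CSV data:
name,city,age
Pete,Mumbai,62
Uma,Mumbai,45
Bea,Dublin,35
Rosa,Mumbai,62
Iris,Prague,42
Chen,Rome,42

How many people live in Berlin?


Scanning city column for 'Berlin':
Total matches: 0

ANSWER: 0


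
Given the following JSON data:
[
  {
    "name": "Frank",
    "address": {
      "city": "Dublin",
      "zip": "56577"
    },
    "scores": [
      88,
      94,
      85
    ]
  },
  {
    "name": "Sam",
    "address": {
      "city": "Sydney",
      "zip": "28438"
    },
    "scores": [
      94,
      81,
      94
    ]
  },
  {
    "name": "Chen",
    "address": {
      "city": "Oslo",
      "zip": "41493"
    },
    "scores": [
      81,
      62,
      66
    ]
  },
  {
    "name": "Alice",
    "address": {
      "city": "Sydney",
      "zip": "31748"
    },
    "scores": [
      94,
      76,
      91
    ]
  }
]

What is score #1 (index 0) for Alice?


Path: records[3].scores[0]
Value: 94

ANSWER: 94


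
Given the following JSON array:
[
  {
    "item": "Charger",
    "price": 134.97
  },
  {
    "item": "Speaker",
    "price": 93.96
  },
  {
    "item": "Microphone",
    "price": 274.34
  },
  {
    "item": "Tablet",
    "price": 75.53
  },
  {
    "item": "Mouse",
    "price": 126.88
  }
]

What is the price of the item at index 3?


Array index 3 -> Tablet
price = 75.53

ANSWER: 75.53


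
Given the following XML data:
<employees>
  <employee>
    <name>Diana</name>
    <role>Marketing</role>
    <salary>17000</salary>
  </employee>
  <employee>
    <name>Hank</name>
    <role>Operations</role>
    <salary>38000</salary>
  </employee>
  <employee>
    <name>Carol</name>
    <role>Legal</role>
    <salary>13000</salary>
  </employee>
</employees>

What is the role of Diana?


Searching for <employee> with <name>Diana</name>
Found at position 1
<role>Marketing</role>

ANSWER: Marketing


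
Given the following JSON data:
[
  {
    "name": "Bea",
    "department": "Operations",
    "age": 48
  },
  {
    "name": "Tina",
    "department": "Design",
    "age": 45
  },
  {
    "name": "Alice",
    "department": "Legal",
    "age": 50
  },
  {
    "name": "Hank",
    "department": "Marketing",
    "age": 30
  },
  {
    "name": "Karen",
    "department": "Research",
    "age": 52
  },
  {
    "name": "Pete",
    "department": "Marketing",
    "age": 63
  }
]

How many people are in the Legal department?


Scanning records for department = Legal
  Record 2: Alice
Count: 1

ANSWER: 1


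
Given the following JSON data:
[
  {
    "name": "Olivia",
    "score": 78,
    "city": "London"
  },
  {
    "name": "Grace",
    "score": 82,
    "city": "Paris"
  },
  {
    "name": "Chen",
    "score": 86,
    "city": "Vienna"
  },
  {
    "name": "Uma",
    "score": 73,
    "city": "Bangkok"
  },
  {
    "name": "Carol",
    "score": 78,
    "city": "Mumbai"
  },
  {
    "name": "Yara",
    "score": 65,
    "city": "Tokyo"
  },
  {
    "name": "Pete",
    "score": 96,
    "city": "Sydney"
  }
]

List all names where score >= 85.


Filtering records where score >= 85:
  Olivia (score=78) -> no
  Grace (score=82) -> no
  Chen (score=86) -> YES
  Uma (score=73) -> no
  Carol (score=78) -> no
  Yara (score=65) -> no
  Pete (score=96) -> YES


ANSWER: Chen, Pete


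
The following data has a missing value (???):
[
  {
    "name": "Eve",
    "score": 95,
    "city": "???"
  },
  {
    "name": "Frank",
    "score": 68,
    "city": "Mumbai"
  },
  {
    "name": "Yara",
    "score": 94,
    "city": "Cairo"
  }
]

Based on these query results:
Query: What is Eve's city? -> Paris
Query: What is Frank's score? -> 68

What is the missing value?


The missing value is Eve's city
From query: Eve's city = Paris

ANSWER: Paris


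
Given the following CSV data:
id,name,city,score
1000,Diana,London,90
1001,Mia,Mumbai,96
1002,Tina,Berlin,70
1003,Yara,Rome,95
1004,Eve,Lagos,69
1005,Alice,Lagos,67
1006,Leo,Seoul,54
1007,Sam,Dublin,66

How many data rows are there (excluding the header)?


Counting rows (excluding header):
Header: id,name,city,score
Data rows: 8

ANSWER: 8


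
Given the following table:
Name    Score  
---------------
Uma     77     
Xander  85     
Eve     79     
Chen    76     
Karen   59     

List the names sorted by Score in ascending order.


Sorting by Score (ascending):
  Karen: 59
  Chen: 76
  Uma: 77
  Eve: 79
  Xander: 85


ANSWER: Karen, Chen, Uma, Eve, Xander


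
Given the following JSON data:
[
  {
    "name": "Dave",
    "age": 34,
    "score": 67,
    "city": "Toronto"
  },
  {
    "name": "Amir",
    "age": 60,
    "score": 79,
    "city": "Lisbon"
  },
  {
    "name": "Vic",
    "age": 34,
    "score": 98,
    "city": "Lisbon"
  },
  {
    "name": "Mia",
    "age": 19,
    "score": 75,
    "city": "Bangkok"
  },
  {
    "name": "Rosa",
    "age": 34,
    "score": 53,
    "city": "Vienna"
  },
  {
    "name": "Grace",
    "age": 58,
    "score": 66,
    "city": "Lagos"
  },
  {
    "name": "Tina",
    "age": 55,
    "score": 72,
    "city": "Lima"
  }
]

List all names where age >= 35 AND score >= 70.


Checking both conditions:
  Dave (age=34, score=67) -> no
  Amir (age=60, score=79) -> YES
  Vic (age=34, score=98) -> no
  Mia (age=19, score=75) -> no
  Rosa (age=34, score=53) -> no
  Grace (age=58, score=66) -> no
  Tina (age=55, score=72) -> YES


ANSWER: Amir, Tina


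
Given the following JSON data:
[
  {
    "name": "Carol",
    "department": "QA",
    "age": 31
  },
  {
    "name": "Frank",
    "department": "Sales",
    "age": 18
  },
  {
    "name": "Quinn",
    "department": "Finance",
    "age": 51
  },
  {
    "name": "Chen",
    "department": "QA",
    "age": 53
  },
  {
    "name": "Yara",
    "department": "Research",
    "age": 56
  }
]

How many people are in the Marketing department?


Scanning records for department = Marketing
  No matches found
Count: 0

ANSWER: 0


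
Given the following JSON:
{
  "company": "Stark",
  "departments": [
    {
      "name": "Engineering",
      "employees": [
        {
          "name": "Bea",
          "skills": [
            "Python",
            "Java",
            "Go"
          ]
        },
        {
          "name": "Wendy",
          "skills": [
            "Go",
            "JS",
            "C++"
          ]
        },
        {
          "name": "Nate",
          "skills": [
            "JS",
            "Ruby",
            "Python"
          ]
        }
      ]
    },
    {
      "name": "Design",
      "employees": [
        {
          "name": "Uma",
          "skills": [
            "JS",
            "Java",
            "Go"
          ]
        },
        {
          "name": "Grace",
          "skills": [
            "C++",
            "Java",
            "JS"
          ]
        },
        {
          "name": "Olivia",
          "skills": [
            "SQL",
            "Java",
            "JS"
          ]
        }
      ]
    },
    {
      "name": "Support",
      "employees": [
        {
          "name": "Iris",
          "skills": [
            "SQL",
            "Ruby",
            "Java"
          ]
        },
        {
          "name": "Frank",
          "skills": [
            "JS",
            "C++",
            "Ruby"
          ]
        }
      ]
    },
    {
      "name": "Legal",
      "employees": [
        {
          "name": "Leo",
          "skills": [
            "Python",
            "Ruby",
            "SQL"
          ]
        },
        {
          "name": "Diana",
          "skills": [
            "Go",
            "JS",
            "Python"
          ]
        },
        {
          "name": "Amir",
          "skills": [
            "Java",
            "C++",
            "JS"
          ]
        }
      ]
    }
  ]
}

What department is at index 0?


Path: departments[0].name
Value: Engineering

ANSWER: Engineering


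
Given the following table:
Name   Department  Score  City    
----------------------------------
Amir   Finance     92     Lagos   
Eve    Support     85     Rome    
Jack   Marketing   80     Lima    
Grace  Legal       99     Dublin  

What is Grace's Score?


Row 4: Grace
Score = 99

ANSWER: 99


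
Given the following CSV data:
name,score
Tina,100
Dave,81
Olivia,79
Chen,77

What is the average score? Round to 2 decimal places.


Scores: 100, 81, 79, 77
Sum = 337
Count = 4
Average = 337 / 4 = 84.25

ANSWER: 84.25


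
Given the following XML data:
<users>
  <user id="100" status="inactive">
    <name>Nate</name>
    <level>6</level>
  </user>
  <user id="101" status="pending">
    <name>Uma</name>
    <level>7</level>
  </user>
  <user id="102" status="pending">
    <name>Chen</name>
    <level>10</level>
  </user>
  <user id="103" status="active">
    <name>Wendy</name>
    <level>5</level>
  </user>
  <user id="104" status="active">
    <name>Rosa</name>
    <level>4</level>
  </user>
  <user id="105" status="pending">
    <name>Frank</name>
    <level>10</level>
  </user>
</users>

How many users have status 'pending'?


Counting users with status='pending':
  Uma (id=101) -> MATCH
  Chen (id=102) -> MATCH
  Frank (id=105) -> MATCH
Count: 3

ANSWER: 3


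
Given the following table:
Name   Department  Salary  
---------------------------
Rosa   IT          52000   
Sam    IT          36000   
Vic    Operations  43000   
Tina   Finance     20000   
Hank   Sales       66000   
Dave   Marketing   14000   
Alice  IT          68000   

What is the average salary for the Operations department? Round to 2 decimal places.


Operations department members:
  Vic: 43000
Sum = 43000
Count = 1
Average = 43000 / 1 = 43000.00

ANSWER: 43000.00


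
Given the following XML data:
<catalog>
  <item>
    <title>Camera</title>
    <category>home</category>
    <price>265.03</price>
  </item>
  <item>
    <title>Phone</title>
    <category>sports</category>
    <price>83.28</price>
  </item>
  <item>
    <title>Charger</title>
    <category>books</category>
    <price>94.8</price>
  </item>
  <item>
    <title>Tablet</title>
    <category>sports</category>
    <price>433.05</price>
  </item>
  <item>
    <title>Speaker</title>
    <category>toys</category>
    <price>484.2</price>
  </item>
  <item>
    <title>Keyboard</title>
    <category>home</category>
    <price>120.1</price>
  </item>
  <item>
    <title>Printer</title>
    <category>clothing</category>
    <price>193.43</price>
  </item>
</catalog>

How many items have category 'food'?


Scanning <item> elements for <category>food</category>:
Count: 0

ANSWER: 0


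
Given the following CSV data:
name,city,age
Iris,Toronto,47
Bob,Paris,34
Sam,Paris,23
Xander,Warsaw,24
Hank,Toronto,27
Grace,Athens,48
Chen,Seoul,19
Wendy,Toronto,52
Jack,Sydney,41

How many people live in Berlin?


Scanning city column for 'Berlin':
Total matches: 0

ANSWER: 0


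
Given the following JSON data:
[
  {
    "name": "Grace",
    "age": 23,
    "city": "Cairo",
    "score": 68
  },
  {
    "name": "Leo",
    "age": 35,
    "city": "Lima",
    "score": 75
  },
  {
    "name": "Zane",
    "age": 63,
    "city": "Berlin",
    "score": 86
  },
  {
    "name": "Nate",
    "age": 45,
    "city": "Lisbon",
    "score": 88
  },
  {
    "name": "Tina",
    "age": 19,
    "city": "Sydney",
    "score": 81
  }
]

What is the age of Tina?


Looking up record where name = Tina
Record index: 4
Field 'age' = 19

ANSWER: 19


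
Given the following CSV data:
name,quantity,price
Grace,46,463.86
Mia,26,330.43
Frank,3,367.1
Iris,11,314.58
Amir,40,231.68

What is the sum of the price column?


Values in 'price' column:
  Row 1: 463.86
  Row 2: 330.43
  Row 3: 367.1
  Row 4: 314.58
  Row 5: 231.68
Sum = 463.86 + 330.43 + 367.1 + 314.58 + 231.68 = 1707.65

ANSWER: 1707.65


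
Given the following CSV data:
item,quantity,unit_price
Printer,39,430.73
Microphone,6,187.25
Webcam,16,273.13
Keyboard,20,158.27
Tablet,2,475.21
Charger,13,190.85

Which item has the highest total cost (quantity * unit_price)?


Computing row totals:
  Printer: 16798.47
  Microphone: 1123.5
  Webcam: 4370.08
  Keyboard: 3165.4
  Tablet: 950.42
  Charger: 2481.05
Maximum: Printer (16798.47)

ANSWER: Printer


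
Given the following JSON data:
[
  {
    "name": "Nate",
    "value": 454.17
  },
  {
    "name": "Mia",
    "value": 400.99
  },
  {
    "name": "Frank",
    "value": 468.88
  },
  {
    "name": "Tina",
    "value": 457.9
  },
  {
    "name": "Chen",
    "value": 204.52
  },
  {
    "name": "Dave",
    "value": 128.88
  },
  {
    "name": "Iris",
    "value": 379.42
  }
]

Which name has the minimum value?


Comparing values:
  Nate: 454.17
  Mia: 400.99
  Frank: 468.88
  Tina: 457.9
  Chen: 204.52
  Dave: 128.88
  Iris: 379.42
Minimum: Dave (128.88)

ANSWER: Dave


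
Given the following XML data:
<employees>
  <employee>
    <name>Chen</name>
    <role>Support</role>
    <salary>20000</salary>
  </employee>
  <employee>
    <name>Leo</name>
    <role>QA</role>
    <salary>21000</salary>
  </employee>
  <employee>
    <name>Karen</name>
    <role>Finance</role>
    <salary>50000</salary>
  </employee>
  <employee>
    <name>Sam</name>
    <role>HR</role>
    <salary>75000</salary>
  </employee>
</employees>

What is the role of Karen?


Searching for <employee> with <name>Karen</name>
Found at position 3
<role>Finance</role>

ANSWER: Finance


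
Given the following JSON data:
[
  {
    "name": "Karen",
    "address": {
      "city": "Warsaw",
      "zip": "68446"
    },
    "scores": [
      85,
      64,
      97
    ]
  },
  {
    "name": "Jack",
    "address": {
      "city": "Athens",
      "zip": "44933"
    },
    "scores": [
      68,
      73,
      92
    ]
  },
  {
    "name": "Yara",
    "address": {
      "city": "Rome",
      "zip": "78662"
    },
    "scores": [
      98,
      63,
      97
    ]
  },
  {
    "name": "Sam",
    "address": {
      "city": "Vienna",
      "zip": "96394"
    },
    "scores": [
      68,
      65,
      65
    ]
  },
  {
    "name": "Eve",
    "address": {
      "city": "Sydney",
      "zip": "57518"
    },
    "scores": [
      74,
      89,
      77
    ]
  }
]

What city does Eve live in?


Path: records[4].address.city
Value: Sydney

ANSWER: Sydney


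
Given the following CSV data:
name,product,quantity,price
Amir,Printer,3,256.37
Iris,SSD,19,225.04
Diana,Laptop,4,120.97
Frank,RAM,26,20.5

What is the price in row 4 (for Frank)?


Row 4: Frank
Column 'price' = 20.5

ANSWER: 20.5


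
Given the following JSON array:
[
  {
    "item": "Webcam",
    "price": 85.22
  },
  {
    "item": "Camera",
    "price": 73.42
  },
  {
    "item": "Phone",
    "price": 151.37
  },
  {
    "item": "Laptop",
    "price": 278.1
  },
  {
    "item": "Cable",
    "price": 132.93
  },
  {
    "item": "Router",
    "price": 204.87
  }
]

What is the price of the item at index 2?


Array index 2 -> Phone
price = 151.37

ANSWER: 151.37


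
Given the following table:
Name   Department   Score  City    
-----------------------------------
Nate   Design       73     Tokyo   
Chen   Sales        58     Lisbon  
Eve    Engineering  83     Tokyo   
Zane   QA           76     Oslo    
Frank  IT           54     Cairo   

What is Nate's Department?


Row 1: Nate
Department = Design

ANSWER: Design


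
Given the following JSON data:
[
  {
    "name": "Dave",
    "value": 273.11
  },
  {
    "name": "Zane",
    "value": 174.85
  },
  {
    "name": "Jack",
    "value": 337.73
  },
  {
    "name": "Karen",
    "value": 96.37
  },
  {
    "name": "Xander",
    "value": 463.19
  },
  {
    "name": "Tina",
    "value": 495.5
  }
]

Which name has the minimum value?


Comparing values:
  Dave: 273.11
  Zane: 174.85
  Jack: 337.73
  Karen: 96.37
  Xander: 463.19
  Tina: 495.5
Minimum: Karen (96.37)

ANSWER: Karen


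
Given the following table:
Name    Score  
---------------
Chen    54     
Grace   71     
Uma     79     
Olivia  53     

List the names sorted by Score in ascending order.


Sorting by Score (ascending):
  Olivia: 53
  Chen: 54
  Grace: 71
  Uma: 79


ANSWER: Olivia, Chen, Grace, Uma


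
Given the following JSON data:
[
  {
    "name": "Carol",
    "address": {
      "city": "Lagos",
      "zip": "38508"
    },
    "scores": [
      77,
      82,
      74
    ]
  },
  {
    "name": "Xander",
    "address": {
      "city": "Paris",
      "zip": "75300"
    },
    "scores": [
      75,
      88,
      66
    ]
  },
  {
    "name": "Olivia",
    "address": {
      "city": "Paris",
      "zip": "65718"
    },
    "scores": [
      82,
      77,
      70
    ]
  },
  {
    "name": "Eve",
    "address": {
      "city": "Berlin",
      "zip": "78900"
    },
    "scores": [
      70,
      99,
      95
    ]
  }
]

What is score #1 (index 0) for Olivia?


Path: records[2].scores[0]
Value: 82

ANSWER: 82


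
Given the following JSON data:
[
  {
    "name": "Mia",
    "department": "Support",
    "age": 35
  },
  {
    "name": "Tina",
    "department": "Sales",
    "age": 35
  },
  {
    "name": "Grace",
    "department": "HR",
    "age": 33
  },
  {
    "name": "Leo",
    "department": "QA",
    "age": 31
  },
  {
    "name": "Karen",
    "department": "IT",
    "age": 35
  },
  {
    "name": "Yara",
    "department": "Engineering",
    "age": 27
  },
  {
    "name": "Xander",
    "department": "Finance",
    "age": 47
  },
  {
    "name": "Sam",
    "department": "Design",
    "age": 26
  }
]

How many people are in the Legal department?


Scanning records for department = Legal
  No matches found
Count: 0

ANSWER: 0


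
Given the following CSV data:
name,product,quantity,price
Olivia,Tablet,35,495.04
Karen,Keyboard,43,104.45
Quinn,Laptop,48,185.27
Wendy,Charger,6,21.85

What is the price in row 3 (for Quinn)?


Row 3: Quinn
Column 'price' = 185.27

ANSWER: 185.27


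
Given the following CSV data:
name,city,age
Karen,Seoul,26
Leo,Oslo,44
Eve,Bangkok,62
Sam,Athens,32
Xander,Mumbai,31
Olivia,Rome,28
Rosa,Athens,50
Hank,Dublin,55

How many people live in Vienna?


Scanning city column for 'Vienna':
Total matches: 0

ANSWER: 0


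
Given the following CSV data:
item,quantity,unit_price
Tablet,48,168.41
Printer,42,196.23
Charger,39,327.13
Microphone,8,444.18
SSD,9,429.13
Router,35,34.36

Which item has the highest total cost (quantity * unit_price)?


Computing row totals:
  Tablet: 8083.68
  Printer: 8241.66
  Charger: 12758.07
  Microphone: 3553.44
  SSD: 3862.17
  Router: 1202.6
Maximum: Charger (12758.07)

ANSWER: Charger


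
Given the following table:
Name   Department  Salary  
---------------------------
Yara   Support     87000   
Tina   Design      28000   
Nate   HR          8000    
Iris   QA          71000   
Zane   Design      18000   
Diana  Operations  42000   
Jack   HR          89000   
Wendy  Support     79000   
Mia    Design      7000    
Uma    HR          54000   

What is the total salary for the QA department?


QA department members:
  Iris: 71000
Total = 71000 = 71000

ANSWER: 71000


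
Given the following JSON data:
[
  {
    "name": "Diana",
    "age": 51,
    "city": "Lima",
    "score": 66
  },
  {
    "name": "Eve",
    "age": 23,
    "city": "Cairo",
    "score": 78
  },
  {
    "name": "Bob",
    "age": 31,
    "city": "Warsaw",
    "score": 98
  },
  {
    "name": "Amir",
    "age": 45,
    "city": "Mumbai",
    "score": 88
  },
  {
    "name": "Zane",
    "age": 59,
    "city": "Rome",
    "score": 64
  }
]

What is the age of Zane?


Looking up record where name = Zane
Record index: 4
Field 'age' = 59

ANSWER: 59


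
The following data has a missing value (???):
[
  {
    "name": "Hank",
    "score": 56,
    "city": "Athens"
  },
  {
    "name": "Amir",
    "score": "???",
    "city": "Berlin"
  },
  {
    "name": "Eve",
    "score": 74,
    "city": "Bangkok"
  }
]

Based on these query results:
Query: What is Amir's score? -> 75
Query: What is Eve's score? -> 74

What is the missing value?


The missing value is Amir's score
From query: Amir's score = 75

ANSWER: 75


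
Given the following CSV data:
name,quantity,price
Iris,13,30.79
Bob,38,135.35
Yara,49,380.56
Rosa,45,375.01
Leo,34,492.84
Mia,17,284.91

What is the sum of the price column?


Values in 'price' column:
  Row 1: 30.79
  Row 2: 135.35
  Row 3: 380.56
  Row 4: 375.01
  Row 5: 492.84
  Row 6: 284.91
Sum = 30.79 + 135.35 + 380.56 + 375.01 + 492.84 + 284.91 = 1699.46

ANSWER: 1699.46


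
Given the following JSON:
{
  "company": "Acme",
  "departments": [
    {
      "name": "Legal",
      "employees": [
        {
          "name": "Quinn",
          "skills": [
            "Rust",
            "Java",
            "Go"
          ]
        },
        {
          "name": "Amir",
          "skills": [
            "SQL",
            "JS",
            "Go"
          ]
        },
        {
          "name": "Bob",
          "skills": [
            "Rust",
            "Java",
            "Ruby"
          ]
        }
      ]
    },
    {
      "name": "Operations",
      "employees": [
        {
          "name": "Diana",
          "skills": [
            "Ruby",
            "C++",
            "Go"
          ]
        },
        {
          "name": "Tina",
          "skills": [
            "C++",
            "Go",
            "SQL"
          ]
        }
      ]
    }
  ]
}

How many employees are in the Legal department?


Path: departments[0].employees
Count: 3

ANSWER: 3


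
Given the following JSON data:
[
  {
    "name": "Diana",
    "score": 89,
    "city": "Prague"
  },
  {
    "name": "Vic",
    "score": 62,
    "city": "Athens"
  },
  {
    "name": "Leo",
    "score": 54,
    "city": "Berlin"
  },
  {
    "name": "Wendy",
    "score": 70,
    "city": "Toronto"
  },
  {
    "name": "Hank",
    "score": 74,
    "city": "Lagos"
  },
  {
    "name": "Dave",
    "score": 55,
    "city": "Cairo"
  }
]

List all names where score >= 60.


Filtering records where score >= 60:
  Diana (score=89) -> YES
  Vic (score=62) -> YES
  Leo (score=54) -> no
  Wendy (score=70) -> YES
  Hank (score=74) -> YES
  Dave (score=55) -> no


ANSWER: Diana, Vic, Wendy, Hank


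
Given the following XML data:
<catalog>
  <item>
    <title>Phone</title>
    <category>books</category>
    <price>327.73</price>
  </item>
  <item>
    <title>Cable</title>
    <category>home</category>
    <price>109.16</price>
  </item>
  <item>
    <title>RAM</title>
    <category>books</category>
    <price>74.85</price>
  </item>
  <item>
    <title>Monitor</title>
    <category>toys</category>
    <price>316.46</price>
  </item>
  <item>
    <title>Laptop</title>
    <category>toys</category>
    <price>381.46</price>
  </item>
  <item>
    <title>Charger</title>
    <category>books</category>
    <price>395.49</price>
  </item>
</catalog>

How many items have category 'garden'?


Scanning <item> elements for <category>garden</category>:
Count: 0

ANSWER: 0


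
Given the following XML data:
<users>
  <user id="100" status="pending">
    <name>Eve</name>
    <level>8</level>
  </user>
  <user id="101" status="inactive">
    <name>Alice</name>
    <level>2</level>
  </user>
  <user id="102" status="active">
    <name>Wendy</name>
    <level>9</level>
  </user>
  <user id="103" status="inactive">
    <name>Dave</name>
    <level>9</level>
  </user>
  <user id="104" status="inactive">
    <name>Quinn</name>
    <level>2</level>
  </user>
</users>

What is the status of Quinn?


Finding user with name = Quinn
user id="104" status="inactive"

ANSWER: inactive


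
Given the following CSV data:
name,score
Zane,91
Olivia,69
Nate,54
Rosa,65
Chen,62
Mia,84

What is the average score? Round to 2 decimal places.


Scores: 91, 69, 54, 65, 62, 84
Sum = 425
Count = 6
Average = 425 / 6 = 70.83

ANSWER: 70.83


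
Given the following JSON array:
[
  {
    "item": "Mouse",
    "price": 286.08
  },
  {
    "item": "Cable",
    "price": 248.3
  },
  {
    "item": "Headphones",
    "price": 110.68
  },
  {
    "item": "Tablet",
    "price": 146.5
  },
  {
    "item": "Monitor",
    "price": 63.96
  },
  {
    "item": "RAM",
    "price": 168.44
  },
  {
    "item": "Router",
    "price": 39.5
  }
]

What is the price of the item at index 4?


Array index 4 -> Monitor
price = 63.96

ANSWER: 63.96


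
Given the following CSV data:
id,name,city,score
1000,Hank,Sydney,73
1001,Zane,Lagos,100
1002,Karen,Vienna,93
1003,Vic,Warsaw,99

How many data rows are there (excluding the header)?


Counting rows (excluding header):
Header: id,name,city,score
Data rows: 4

ANSWER: 4


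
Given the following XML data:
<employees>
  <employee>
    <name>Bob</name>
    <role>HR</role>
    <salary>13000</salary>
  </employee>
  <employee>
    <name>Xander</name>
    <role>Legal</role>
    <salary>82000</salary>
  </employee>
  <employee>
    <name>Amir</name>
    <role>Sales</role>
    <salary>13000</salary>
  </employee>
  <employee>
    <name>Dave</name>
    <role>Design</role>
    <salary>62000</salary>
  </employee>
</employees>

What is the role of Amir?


Searching for <employee> with <name>Amir</name>
Found at position 3
<role>Sales</role>

ANSWER: Sales


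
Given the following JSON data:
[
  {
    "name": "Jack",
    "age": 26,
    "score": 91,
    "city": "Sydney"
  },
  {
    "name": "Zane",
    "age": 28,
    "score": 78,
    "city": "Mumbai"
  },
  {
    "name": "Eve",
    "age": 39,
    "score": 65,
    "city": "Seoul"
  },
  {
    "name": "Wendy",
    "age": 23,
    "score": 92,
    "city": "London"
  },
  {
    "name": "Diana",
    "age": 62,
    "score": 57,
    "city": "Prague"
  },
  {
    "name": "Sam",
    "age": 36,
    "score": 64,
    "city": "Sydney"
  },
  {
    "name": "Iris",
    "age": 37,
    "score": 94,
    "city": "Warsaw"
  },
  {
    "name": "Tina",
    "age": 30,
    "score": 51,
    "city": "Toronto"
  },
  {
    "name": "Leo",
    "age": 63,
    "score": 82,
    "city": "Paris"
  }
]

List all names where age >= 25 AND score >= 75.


Checking both conditions:
  Jack (age=26, score=91) -> YES
  Zane (age=28, score=78) -> YES
  Eve (age=39, score=65) -> no
  Wendy (age=23, score=92) -> no
  Diana (age=62, score=57) -> no
  Sam (age=36, score=64) -> no
  Iris (age=37, score=94) -> YES
  Tina (age=30, score=51) -> no
  Leo (age=63, score=82) -> YES


ANSWER: Jack, Zane, Iris, Leo


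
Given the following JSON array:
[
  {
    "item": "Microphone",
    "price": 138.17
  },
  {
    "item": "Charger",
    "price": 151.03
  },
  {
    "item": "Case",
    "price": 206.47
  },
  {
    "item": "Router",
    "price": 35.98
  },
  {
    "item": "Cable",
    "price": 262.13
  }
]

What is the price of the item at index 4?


Array index 4 -> Cable
price = 262.13

ANSWER: 262.13


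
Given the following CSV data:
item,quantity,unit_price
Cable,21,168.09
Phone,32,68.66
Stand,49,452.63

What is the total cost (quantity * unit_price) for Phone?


Row: Phone
quantity = 32
unit_price = 68.66
total = 32 * 68.66 = 2197.12

ANSWER: 2197.12


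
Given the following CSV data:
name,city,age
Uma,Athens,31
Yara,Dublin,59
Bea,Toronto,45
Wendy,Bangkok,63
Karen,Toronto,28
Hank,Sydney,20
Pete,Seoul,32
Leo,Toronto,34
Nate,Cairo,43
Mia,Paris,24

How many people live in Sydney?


Scanning city column for 'Sydney':
  Row 6: Hank -> MATCH
Total matches: 1

ANSWER: 1
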